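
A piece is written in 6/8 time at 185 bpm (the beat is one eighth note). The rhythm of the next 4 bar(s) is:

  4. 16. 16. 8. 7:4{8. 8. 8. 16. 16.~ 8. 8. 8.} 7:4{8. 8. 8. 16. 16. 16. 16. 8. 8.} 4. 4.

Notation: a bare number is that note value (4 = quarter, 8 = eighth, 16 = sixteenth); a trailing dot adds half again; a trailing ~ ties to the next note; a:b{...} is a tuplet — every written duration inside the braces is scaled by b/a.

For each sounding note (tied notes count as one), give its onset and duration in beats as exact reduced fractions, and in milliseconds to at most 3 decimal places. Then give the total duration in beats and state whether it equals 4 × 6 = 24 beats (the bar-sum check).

1) 0.0ms=0b +972.973ms=3b
2) 972.973ms=3b +243.243ms=3/4b
3) 1216.216ms=15/4b +243.243ms=3/4b
4) 1459.459ms=9/2b +486.486ms=3/2b
5) 1945.946ms=6b +277.992ms=6/7b
6) 2223.938ms=48/7b +277.992ms=6/7b
7) 2501.931ms=54/7b +277.992ms=6/7b
8) 2779.923ms=60/7b +138.996ms=3/7b
9) 2918.919ms=9b +416.988ms=9/7b
10) 3335.907ms=72/7b +277.992ms=6/7b
11) 3613.9ms=78/7b +277.992ms=6/7b
12) 3891.892ms=12b +277.992ms=6/7b
13) 4169.884ms=90/7b +277.992ms=6/7b
14) 4447.876ms=96/7b +277.992ms=6/7b
15) 4725.869ms=102/7b +138.996ms=3/7b
16) 4864.865ms=15b +138.996ms=3/7b
17) 5003.861ms=108/7b +138.996ms=3/7b
18) 5142.857ms=111/7b +138.996ms=3/7b
19) 5281.853ms=114/7b +277.992ms=6/7b
20) 5559.846ms=120/7b +277.992ms=6/7b
21) 5837.838ms=18b +972.973ms=3b
22) 6810.811ms=21b +972.973ms=3b
Σ=24b of 24 (185bpm 6/8) — PASS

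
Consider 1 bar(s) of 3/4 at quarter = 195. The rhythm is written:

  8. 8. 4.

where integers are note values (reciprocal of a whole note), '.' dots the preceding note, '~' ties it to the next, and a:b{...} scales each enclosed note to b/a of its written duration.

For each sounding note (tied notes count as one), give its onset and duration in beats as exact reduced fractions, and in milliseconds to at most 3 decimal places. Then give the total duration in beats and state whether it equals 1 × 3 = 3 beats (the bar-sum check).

1) 0.0ms=0b +230.769ms=3/4b
2) 230.769ms=3/4b +230.769ms=3/4b
3) 461.538ms=3/2b +461.538ms=3/2b
Σ=3b of 3 (195bpm 3/4) — PASS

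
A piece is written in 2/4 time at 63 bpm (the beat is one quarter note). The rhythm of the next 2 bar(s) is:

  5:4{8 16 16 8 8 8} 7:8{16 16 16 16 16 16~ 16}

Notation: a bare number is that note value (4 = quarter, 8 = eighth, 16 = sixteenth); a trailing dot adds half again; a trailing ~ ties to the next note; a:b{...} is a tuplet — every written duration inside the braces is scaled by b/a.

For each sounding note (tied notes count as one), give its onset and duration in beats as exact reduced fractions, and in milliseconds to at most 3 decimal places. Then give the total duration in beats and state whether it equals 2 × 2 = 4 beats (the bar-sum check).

1) 0.0ms=0b +380.952ms=2/5b
2) 380.952ms=2/5b +190.476ms=1/5b
3) 571.429ms=3/5b +190.476ms=1/5b
4) 761.905ms=4/5b +380.952ms=2/5b
5) 1142.857ms=6/5b +380.952ms=2/5b
6) 1523.81ms=8/5b +380.952ms=2/5b
7) 1904.762ms=2b +272.109ms=2/7b
8) 2176.871ms=16/7b +272.109ms=2/7b
9) 2448.98ms=18/7b +272.109ms=2/7b
10) 2721.088ms=20/7b +272.109ms=2/7b
11) 2993.197ms=22/7b +272.109ms=2/7b
12) 3265.306ms=24/7b +544.218ms=4/7b
Σ=4b of 4 (63bpm 2/4) — PASS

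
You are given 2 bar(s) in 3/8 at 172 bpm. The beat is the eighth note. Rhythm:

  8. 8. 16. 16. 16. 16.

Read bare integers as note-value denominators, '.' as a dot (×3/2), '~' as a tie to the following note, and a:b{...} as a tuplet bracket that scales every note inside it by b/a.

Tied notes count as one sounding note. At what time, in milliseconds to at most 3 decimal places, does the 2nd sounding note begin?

note 2 onset = 3/2b = 523.256ms

1. 0.0ms @ 0 + 523.256ms (3/2)
2. 523.256ms @ 3/2 + 523.256ms (3/2)
3. 1046.512ms @ 3 + 261.628ms (3/4)
4. 1308.14ms @ 15/4 + 261.628ms (3/4)
5. 1569.767ms @ 9/2 + 261.628ms (3/4)
6. 1831.395ms @ 21/4 + 261.628ms (3/4)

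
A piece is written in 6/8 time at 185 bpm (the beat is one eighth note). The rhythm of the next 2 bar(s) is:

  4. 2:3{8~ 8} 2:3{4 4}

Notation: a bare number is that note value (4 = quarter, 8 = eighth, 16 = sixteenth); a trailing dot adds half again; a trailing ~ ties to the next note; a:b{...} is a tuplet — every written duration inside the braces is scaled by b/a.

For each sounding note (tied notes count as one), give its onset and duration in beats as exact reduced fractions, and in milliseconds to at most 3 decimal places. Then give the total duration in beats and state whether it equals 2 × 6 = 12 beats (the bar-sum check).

1) 0.0ms=0b +972.973ms=3b
2) 972.973ms=3b +972.973ms=3b
3) 1945.946ms=6b +972.973ms=3b
4) 2918.919ms=9b +972.973ms=3b
Σ=12b of 12 (185bpm 6/8) — PASS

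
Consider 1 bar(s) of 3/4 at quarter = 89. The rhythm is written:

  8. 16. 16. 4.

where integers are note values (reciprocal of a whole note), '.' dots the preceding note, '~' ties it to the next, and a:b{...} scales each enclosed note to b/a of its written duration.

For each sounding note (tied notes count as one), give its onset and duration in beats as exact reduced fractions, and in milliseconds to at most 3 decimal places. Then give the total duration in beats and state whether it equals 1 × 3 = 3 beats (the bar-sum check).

1) 0.0ms=0b +505.618ms=3/4b
2) 505.618ms=3/4b +252.809ms=3/8b
3) 758.427ms=9/8b +252.809ms=3/8b
4) 1011.236ms=3/2b +1011.236ms=3/2b
Σ=3b of 3 (89bpm 3/4) — PASS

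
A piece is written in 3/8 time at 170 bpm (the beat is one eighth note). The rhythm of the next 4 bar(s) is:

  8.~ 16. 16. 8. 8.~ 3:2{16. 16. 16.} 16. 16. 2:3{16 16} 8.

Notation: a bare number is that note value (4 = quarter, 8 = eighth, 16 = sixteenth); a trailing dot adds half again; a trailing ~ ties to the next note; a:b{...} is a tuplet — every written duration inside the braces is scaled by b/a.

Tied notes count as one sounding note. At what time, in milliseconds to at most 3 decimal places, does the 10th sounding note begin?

1. 0.0ms @ 0 + 794.118ms (9/4)
2. 794.118ms @ 9/4 + 264.706ms (3/4)
3. 1058.824ms @ 3 + 529.412ms (3/2)
4. 1588.235ms @ 9/2 + 705.882ms (2)
5. 2294.118ms @ 13/2 + 176.471ms (1/2)
6. 2470.588ms @ 7 + 176.471ms (1/2)
7. 2647.059ms @ 15/2 + 264.706ms (3/4)
8. 2911.765ms @ 33/4 + 264.706ms (3/4)
9. 3176.471ms @ 9 + 264.706ms (3/4)
10. 3441.176ms @ 39/4 + 264.706ms (3/4)
11. 3705.882ms @ 21/2 + 529.412ms (3/2)

note 10 onset = 39/4b = 3441.176ms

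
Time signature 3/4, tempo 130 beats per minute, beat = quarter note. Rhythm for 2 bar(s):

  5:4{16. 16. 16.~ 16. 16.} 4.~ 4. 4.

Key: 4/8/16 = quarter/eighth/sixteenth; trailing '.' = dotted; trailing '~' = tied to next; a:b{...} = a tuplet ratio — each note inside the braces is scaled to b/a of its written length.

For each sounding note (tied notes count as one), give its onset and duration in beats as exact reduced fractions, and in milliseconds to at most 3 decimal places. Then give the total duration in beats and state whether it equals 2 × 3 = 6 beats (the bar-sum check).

1) 0.0ms=0b +138.462ms=3/10b
2) 138.462ms=3/10b +138.462ms=3/10b
3) 276.923ms=3/5b +276.923ms=3/5b
4) 553.846ms=6/5b +138.462ms=3/10b
5) 692.308ms=3/2b +1384.615ms=3b
6) 2076.923ms=9/2b +692.308ms=3/2b
Σ=6b of 6 (130bpm 3/4) — PASS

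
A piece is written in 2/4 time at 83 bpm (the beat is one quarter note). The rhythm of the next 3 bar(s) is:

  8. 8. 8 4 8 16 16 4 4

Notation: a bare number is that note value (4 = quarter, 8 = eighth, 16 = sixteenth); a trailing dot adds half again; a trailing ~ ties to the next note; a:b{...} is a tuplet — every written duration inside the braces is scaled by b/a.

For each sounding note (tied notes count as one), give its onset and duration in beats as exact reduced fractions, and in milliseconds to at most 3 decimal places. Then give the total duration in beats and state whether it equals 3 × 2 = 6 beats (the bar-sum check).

1) 0.0ms=0b +542.169ms=3/4b
2) 542.169ms=3/4b +542.169ms=3/4b
3) 1084.337ms=3/2b +361.446ms=1/2b
4) 1445.783ms=2b +722.892ms=1b
5) 2168.675ms=3b +361.446ms=1/2b
6) 2530.12ms=7/2b +180.723ms=1/4b
7) 2710.843ms=15/4b +180.723ms=1/4b
8) 2891.566ms=4b +722.892ms=1b
9) 3614.458ms=5b +722.892ms=1b
Σ=6b of 6 (83bpm 2/4) — PASS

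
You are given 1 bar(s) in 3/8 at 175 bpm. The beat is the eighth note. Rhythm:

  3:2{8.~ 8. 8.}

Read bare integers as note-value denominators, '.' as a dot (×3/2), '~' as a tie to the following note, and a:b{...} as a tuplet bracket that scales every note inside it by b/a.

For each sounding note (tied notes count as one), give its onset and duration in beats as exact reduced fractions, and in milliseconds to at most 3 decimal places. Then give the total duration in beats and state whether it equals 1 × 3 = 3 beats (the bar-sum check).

1) 0.0ms=0b +685.714ms=2b
2) 685.714ms=2b +342.857ms=1b
Σ=3b of 3 (175bpm 3/8) — PASS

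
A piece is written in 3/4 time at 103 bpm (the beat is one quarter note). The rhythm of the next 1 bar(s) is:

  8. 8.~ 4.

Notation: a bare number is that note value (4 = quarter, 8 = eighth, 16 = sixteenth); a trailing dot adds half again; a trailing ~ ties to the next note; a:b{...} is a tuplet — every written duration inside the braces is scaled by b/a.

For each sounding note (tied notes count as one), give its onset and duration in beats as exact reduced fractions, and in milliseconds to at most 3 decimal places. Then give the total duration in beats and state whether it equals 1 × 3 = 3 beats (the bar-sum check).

1) 0.0ms=0b +436.893ms=3/4b
2) 436.893ms=3/4b +1310.68ms=9/4b
Σ=3b of 3 (103bpm 3/4) — PASS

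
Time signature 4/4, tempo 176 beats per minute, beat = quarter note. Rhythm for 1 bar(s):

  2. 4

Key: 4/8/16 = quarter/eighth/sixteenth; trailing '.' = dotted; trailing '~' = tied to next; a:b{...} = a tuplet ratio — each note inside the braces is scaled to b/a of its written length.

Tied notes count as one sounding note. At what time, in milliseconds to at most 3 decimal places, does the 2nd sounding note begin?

1. 0.0ms @ 0 + 1022.727ms (3)
2. 1022.727ms @ 3 + 340.909ms (1)

note 2 onset = 3b = 1022.727ms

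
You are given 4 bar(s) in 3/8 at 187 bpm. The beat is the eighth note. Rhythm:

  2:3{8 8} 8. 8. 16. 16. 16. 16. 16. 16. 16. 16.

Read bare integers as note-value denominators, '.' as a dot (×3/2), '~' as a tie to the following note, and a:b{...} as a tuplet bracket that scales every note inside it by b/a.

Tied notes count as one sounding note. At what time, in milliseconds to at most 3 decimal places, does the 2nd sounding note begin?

note 2 onset = 3/2b = 481.283ms

1. 0.0ms @ 0 + 481.283ms (3/2)
2. 481.283ms @ 3/2 + 481.283ms (3/2)
3. 962.567ms @ 3 + 481.283ms (3/2)
4. 1443.85ms @ 9/2 + 481.283ms (3/2)
5. 1925.134ms @ 6 + 240.642ms (3/4)
6. 2165.775ms @ 27/4 + 240.642ms (3/4)
7. 2406.417ms @ 15/2 + 240.642ms (3/4)
8. 2647.059ms @ 33/4 + 240.642ms (3/4)
9. 2887.701ms @ 9 + 240.642ms (3/4)
10. 3128.342ms @ 39/4 + 240.642ms (3/4)
11. 3368.984ms @ 21/2 + 240.642ms (3/4)
12. 3609.626ms @ 45/4 + 240.642ms (3/4)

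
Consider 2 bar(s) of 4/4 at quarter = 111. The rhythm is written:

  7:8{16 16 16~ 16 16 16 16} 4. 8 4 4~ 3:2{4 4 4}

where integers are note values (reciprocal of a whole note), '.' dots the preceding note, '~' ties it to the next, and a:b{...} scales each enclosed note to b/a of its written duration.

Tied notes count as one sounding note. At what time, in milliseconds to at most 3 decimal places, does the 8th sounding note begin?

1. 0.0ms @ 0 + 154.44ms (2/7)
2. 154.44ms @ 2/7 + 154.44ms (2/7)
3. 308.88ms @ 4/7 + 308.88ms (4/7)
4. 617.761ms @ 8/7 + 154.44ms (2/7)
5. 772.201ms @ 10/7 + 154.44ms (2/7)
6. 926.641ms @ 12/7 + 154.44ms (2/7)
7. 1081.081ms @ 2 + 810.811ms (3/2)
8. 1891.892ms @ 7/2 + 270.27ms (1/2)
9. 2162.162ms @ 4 + 540.541ms (1)
10. 2702.703ms @ 5 + 900.901ms (5/3)
11. 3603.604ms @ 20/3 + 360.36ms (2/3)
12. 3963.964ms @ 22/3 + 360.36ms (2/3)

note 8 onset = 7/2b = 1891.892ms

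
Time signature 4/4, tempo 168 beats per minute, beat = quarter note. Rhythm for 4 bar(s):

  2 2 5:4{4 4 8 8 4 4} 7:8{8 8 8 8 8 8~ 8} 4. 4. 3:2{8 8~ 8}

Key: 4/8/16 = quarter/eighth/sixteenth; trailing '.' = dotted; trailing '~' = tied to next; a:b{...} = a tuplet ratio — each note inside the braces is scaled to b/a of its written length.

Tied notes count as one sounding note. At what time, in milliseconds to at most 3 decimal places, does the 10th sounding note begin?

note 10 onset = 60/7b = 3061.224ms

1. 0.0ms @ 0 + 714.286ms (2)
2. 714.286ms @ 2 + 714.286ms (2)
3. 1428.571ms @ 4 + 285.714ms (4/5)
4. 1714.286ms @ 24/5 + 285.714ms (4/5)
5. 2000.0ms @ 28/5 + 142.857ms (2/5)
6. 2142.857ms @ 6 + 142.857ms (2/5)
7. 2285.714ms @ 32/5 + 285.714ms (4/5)
8. 2571.429ms @ 36/5 + 285.714ms (4/5)
9. 2857.143ms @ 8 + 204.082ms (4/7)
10. 3061.224ms @ 60/7 + 204.082ms (4/7)
11. 3265.306ms @ 64/7 + 204.082ms (4/7)
12. 3469.388ms @ 68/7 + 204.082ms (4/7)
13. 3673.469ms @ 72/7 + 204.082ms (4/7)
14. 3877.551ms @ 76/7 + 408.163ms (8/7)
15. 4285.714ms @ 12 + 535.714ms (3/2)
16. 4821.429ms @ 27/2 + 535.714ms (3/2)
17. 5357.143ms @ 15 + 119.048ms (1/3)
18. 5476.19ms @ 46/3 + 238.095ms (2/3)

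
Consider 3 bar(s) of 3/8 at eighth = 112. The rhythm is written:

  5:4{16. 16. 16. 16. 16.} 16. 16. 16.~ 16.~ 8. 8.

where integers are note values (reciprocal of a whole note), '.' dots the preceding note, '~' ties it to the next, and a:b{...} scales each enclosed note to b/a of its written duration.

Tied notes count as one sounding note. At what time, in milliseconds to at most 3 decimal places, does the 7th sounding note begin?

note 7 onset = 15/4b = 2008.929ms

1. 0.0ms @ 0 + 321.429ms (3/5)
2. 321.429ms @ 3/5 + 321.429ms (3/5)
3. 642.857ms @ 6/5 + 321.429ms (3/5)
4. 964.286ms @ 9/5 + 321.429ms (3/5)
5. 1285.714ms @ 12/5 + 321.429ms (3/5)
6. 1607.143ms @ 3 + 401.786ms (3/4)
7. 2008.929ms @ 15/4 + 401.786ms (3/4)
8. 2410.714ms @ 9/2 + 1607.143ms (3)
9. 4017.857ms @ 15/2 + 803.571ms (3/2)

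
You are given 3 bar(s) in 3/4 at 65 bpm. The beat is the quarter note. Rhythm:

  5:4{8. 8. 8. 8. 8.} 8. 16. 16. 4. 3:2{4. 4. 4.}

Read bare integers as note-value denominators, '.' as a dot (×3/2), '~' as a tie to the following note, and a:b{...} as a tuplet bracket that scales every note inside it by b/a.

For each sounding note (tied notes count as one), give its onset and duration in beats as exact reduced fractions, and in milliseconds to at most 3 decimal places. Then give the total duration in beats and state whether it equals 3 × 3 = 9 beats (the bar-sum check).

1) 0.0ms=0b +553.846ms=3/5b
2) 553.846ms=3/5b +553.846ms=3/5b
3) 1107.692ms=6/5b +553.846ms=3/5b
4) 1661.538ms=9/5b +553.846ms=3/5b
5) 2215.385ms=12/5b +553.846ms=3/5b
6) 2769.231ms=3b +692.308ms=3/4b
7) 3461.538ms=15/4b +346.154ms=3/8b
8) 3807.692ms=33/8b +346.154ms=3/8b
9) 4153.846ms=9/2b +1384.615ms=3/2b
10) 5538.462ms=6b +923.077ms=1b
11) 6461.538ms=7b +923.077ms=1b
12) 7384.615ms=8b +923.077ms=1b
Σ=9b of 9 (65bpm 3/4) — PASS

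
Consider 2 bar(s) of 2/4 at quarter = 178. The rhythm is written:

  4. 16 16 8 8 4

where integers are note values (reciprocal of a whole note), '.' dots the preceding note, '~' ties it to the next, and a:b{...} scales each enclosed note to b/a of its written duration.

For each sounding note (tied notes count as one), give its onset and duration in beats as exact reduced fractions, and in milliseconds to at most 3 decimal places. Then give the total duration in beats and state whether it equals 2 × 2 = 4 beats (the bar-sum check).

1) 0.0ms=0b +505.618ms=3/2b
2) 505.618ms=3/2b +84.27ms=1/4b
3) 589.888ms=7/4b +84.27ms=1/4b
4) 674.157ms=2b +168.539ms=1/2b
5) 842.697ms=5/2b +168.539ms=1/2b
6) 1011.236ms=3b +337.079ms=1b
Σ=4b of 4 (178bpm 2/4) — PASS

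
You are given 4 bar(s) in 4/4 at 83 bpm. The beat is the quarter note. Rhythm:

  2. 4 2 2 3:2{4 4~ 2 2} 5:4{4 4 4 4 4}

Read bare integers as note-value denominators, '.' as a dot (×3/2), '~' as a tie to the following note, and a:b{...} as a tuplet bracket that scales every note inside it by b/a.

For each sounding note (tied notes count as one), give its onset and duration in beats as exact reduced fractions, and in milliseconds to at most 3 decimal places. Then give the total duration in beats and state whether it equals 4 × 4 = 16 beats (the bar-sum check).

1) 0.0ms=0b +2168.675ms=3b
2) 2168.675ms=3b +722.892ms=1b
3) 2891.566ms=4b +1445.783ms=2b
4) 4337.349ms=6b +1445.783ms=2b
5) 5783.133ms=8b +481.928ms=2/3b
6) 6265.06ms=26/3b +1445.783ms=2b
7) 7710.843ms=32/3b +963.855ms=4/3b
8) 8674.699ms=12b +578.313ms=4/5b
9) 9253.012ms=64/5b +578.313ms=4/5b
10) 9831.325ms=68/5b +578.313ms=4/5b
11) 10409.639ms=72/5b +578.313ms=4/5b
12) 10987.952ms=76/5b +578.313ms=4/5b
Σ=16b of 16 (83bpm 4/4) — PASS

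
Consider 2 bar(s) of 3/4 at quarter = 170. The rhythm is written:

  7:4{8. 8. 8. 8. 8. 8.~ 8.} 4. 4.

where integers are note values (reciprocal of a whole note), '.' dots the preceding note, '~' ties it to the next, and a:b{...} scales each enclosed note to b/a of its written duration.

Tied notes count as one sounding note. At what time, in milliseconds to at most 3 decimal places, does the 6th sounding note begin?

note 6 onset = 15/7b = 756.303ms

1. 0.0ms @ 0 + 151.261ms (3/7)
2. 151.261ms @ 3/7 + 151.261ms (3/7)
3. 302.521ms @ 6/7 + 151.261ms (3/7)
4. 453.782ms @ 9/7 + 151.261ms (3/7)
5. 605.042ms @ 12/7 + 151.261ms (3/7)
6. 756.303ms @ 15/7 + 302.521ms (6/7)
7. 1058.824ms @ 3 + 529.412ms (3/2)
8. 1588.235ms @ 9/2 + 529.412ms (3/2)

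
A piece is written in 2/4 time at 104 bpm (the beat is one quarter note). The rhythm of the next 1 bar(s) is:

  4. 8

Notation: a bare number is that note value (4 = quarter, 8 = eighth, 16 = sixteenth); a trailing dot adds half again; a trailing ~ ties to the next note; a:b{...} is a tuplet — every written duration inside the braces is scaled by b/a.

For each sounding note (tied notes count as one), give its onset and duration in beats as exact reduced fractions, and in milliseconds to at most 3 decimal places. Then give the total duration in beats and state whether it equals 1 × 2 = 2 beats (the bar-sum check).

1) 0.0ms=0b +865.385ms=3/2b
2) 865.385ms=3/2b +288.462ms=1/2b
Σ=2b of 2 (104bpm 2/4) — PASS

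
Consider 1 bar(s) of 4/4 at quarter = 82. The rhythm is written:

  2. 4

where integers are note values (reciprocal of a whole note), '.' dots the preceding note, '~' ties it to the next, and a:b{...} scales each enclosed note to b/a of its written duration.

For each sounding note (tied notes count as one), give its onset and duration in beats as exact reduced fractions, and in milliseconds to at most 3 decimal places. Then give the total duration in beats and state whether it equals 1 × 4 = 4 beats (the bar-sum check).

1) 0.0ms=0b +2195.122ms=3b
2) 2195.122ms=3b +731.707ms=1b
Σ=4b of 4 (82bpm 4/4) — PASS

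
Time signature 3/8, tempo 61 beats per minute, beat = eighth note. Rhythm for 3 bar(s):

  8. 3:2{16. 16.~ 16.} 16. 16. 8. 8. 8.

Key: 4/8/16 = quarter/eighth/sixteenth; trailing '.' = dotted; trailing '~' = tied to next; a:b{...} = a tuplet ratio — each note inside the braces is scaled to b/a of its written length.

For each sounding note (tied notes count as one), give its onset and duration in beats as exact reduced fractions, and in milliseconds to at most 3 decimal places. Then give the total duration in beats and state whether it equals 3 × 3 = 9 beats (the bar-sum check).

1) 0.0ms=0b +1475.41ms=3/2b
2) 1475.41ms=3/2b +491.803ms=1/2b
3) 1967.213ms=2b +983.607ms=1b
4) 2950.82ms=3b +737.705ms=3/4b
5) 3688.525ms=15/4b +737.705ms=3/4b
6) 4426.23ms=9/2b +1475.41ms=3/2b
7) 5901.639ms=6b +1475.41ms=3/2b
8) 7377.049ms=15/2b +1475.41ms=3/2b
Σ=9b of 9 (61bpm 3/8) — PASS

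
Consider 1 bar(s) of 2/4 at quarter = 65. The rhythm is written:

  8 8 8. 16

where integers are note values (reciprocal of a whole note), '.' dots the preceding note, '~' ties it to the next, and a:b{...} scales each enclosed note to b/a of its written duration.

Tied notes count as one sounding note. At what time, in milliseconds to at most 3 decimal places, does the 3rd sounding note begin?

note 3 onset = 1b = 923.077ms

1. 0.0ms @ 0 + 461.538ms (1/2)
2. 461.538ms @ 1/2 + 461.538ms (1/2)
3. 923.077ms @ 1 + 692.308ms (3/4)
4. 1615.385ms @ 7/4 + 230.769ms (1/4)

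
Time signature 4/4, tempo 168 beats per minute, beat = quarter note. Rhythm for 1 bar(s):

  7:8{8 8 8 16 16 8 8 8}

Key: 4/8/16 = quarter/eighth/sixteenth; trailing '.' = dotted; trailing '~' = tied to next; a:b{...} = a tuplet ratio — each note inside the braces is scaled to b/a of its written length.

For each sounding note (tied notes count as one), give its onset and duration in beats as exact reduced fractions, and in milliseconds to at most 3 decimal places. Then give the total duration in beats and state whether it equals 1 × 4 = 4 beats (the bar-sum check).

1) 0.0ms=0b +204.082ms=4/7b
2) 204.082ms=4/7b +204.082ms=4/7b
3) 408.163ms=8/7b +204.082ms=4/7b
4) 612.245ms=12/7b +102.041ms=2/7b
5) 714.286ms=2b +102.041ms=2/7b
6) 816.327ms=16/7b +204.082ms=4/7b
7) 1020.408ms=20/7b +204.082ms=4/7b
8) 1224.49ms=24/7b +204.082ms=4/7b
Σ=4b of 4 (168bpm 4/4) — PASS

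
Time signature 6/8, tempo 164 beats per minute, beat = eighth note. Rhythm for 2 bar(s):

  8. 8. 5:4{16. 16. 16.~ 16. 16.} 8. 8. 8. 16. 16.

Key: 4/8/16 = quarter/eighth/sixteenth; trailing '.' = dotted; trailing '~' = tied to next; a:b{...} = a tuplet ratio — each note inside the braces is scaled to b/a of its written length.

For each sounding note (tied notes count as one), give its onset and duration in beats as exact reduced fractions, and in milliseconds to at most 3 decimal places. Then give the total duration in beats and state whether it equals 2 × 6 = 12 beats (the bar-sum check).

1) 0.0ms=0b +548.78ms=3/2b
2) 548.78ms=3/2b +548.78ms=3/2b
3) 1097.561ms=3b +219.512ms=3/5b
4) 1317.073ms=18/5b +219.512ms=3/5b
5) 1536.585ms=21/5b +439.024ms=6/5b
6) 1975.61ms=27/5b +219.512ms=3/5b
7) 2195.122ms=6b +548.78ms=3/2b
8) 2743.902ms=15/2b +548.78ms=3/2b
9) 3292.683ms=9b +548.78ms=3/2b
10) 3841.463ms=21/2b +274.39ms=3/4b
11) 4115.854ms=45/4b +274.39ms=3/4b
Σ=12b of 12 (164bpm 6/8) — PASS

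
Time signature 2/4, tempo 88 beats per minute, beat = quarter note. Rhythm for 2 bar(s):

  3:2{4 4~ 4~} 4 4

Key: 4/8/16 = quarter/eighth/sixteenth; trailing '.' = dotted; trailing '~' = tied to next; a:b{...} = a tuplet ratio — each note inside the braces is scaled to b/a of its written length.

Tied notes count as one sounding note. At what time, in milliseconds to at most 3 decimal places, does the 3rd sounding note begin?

1. 0.0ms @ 0 + 454.545ms (2/3)
2. 454.545ms @ 2/3 + 1590.909ms (7/3)
3. 2045.455ms @ 3 + 681.818ms (1)

note 3 onset = 3b = 2045.455ms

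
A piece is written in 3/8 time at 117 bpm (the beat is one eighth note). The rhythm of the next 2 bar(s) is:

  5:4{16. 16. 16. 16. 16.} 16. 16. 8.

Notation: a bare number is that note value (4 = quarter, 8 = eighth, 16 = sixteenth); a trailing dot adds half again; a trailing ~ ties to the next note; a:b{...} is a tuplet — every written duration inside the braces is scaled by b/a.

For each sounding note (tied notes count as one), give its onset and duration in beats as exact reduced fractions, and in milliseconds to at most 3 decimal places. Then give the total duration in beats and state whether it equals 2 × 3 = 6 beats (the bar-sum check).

1) 0.0ms=0b +307.692ms=3/5b
2) 307.692ms=3/5b +307.692ms=3/5b
3) 615.385ms=6/5b +307.692ms=3/5b
4) 923.077ms=9/5b +307.692ms=3/5b
5) 1230.769ms=12/5b +307.692ms=3/5b
6) 1538.462ms=3b +384.615ms=3/4b
7) 1923.077ms=15/4b +384.615ms=3/4b
8) 2307.692ms=9/2b +769.231ms=3/2b
Σ=6b of 6 (117bpm 3/8) — PASS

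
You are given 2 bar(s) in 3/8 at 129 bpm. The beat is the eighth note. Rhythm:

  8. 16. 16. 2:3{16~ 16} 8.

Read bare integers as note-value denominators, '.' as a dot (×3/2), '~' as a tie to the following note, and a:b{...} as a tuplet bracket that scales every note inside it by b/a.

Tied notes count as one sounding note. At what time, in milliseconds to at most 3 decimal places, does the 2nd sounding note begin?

1. 0.0ms @ 0 + 697.674ms (3/2)
2. 697.674ms @ 3/2 + 348.837ms (3/4)
3. 1046.512ms @ 9/4 + 348.837ms (3/4)
4. 1395.349ms @ 3 + 697.674ms (3/2)
5. 2093.023ms @ 9/2 + 697.674ms (3/2)

note 2 onset = 3/2b = 697.674ms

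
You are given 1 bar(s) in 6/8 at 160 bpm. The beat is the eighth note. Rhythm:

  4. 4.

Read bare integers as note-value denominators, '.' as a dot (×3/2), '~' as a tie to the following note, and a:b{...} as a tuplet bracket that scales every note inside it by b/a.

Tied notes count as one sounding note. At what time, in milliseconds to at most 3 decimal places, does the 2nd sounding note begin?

note 2 onset = 3b = 1125.0ms

1. 0.0ms @ 0 + 1125.0ms (3)
2. 1125.0ms @ 3 + 1125.0ms (3)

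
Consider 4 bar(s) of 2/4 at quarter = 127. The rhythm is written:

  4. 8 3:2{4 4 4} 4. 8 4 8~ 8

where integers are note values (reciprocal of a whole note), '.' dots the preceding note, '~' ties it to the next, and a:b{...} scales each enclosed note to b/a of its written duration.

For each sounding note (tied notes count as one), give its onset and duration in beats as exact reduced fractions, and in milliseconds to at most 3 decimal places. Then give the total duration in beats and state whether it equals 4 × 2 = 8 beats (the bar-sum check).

1) 0.0ms=0b +708.661ms=3/2b
2) 708.661ms=3/2b +236.22ms=1/2b
3) 944.882ms=2b +314.961ms=2/3b
4) 1259.843ms=8/3b +314.961ms=2/3b
5) 1574.803ms=10/3b +314.961ms=2/3b
6) 1889.764ms=4b +708.661ms=3/2b
7) 2598.425ms=11/2b +236.22ms=1/2b
8) 2834.646ms=6b +472.441ms=1b
9) 3307.087ms=7b +472.441ms=1b
Σ=8b of 8 (127bpm 2/4) — PASS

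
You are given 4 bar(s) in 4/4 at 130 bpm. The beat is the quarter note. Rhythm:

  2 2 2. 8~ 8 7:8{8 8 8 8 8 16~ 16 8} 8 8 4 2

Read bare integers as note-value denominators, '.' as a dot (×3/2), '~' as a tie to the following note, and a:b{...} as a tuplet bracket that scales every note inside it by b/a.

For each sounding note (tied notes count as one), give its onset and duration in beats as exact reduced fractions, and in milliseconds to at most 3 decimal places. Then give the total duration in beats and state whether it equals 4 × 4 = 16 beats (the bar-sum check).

1) 0.0ms=0b +923.077ms=2b
2) 923.077ms=2b +923.077ms=2b
3) 1846.154ms=4b +1384.615ms=3b
4) 3230.769ms=7b +461.538ms=1b
5) 3692.308ms=8b +263.736ms=4/7b
6) 3956.044ms=60/7b +263.736ms=4/7b
7) 4219.78ms=64/7b +263.736ms=4/7b
8) 4483.516ms=68/7b +263.736ms=4/7b
9) 4747.253ms=72/7b +263.736ms=4/7b
10) 5010.989ms=76/7b +263.736ms=4/7b
11) 5274.725ms=80/7b +263.736ms=4/7b
12) 5538.462ms=12b +230.769ms=1/2b
13) 5769.231ms=25/2b +230.769ms=1/2b
14) 6000.0ms=13b +461.538ms=1b
15) 6461.538ms=14b +923.077ms=2b
Σ=16b of 16 (130bpm 4/4) — PASS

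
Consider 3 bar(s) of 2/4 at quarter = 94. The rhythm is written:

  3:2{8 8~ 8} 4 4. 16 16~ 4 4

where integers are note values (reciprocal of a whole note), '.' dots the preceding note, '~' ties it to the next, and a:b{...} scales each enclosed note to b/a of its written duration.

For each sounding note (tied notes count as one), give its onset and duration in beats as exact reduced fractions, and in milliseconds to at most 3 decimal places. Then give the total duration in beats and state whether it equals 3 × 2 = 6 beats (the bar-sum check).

1) 0.0ms=0b +212.766ms=1/3b
2) 212.766ms=1/3b +425.532ms=2/3b
3) 638.298ms=1b +638.298ms=1b
4) 1276.596ms=2b +957.447ms=3/2b
5) 2234.043ms=7/2b +159.574ms=1/4b
6) 2393.617ms=15/4b +797.872ms=5/4b
7) 3191.489ms=5b +638.298ms=1b
Σ=6b of 6 (94bpm 2/4) — PASS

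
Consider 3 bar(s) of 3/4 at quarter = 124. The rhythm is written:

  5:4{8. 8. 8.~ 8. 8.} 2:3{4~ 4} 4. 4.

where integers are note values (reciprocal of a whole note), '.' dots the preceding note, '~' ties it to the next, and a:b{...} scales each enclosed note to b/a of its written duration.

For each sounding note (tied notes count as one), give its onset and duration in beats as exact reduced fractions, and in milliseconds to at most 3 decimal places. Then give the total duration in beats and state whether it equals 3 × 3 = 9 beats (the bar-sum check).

1) 0.0ms=0b +290.323ms=3/5b
2) 290.323ms=3/5b +290.323ms=3/5b
3) 580.645ms=6/5b +580.645ms=6/5b
4) 1161.29ms=12/5b +290.323ms=3/5b
5) 1451.613ms=3b +1451.613ms=3b
6) 2903.226ms=6b +725.806ms=3/2b
7) 3629.032ms=15/2b +725.806ms=3/2b
Σ=9b of 9 (124bpm 3/4) — PASS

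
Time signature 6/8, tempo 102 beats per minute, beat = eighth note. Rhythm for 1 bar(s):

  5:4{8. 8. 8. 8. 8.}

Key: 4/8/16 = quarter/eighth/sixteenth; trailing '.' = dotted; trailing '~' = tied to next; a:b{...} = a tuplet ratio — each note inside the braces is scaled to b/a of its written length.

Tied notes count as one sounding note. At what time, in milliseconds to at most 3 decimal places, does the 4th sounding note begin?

note 4 onset = 18/5b = 2117.647ms

1. 0.0ms @ 0 + 705.882ms (6/5)
2. 705.882ms @ 6/5 + 705.882ms (6/5)
3. 1411.765ms @ 12/5 + 705.882ms (6/5)
4. 2117.647ms @ 18/5 + 705.882ms (6/5)
5. 2823.529ms @ 24/5 + 705.882ms (6/5)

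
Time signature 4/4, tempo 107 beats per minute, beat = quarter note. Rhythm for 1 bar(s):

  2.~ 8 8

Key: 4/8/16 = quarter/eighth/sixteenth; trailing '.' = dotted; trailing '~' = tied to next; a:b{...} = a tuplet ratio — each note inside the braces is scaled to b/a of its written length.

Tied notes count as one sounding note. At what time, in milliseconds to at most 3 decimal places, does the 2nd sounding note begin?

note 2 onset = 7/2b = 1962.617ms

1. 0.0ms @ 0 + 1962.617ms (7/2)
2. 1962.617ms @ 7/2 + 280.374ms (1/2)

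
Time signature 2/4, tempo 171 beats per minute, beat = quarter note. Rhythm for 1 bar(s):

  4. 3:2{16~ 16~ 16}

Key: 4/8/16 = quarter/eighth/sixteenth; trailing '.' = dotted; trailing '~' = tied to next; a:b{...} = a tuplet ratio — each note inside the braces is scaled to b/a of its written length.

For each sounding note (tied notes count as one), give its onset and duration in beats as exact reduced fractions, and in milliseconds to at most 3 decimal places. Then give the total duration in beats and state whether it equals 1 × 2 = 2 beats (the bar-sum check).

1) 0.0ms=0b +526.316ms=3/2b
2) 526.316ms=3/2b +175.439ms=1/2b
Σ=2b of 2 (171bpm 2/4) — PASS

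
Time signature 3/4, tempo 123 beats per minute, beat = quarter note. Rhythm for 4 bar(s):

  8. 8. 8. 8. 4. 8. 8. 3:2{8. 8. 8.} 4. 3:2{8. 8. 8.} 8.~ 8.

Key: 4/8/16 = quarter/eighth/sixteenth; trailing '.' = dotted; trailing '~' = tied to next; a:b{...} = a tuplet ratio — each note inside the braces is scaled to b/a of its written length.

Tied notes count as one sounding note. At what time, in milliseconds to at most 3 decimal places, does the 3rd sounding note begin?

1. 0.0ms @ 0 + 365.854ms (3/4)
2. 365.854ms @ 3/4 + 365.854ms (3/4)
3. 731.707ms @ 3/2 + 365.854ms (3/4)
4. 1097.561ms @ 9/4 + 365.854ms (3/4)
5. 1463.415ms @ 3 + 731.707ms (3/2)
6. 2195.122ms @ 9/2 + 365.854ms (3/4)
7. 2560.976ms @ 21/4 + 365.854ms (3/4)
8. 2926.829ms @ 6 + 243.902ms (1/2)
9. 3170.732ms @ 13/2 + 243.902ms (1/2)
10. 3414.634ms @ 7 + 243.902ms (1/2)
11. 3658.537ms @ 15/2 + 731.707ms (3/2)
12. 4390.244ms @ 9 + 243.902ms (1/2)
13. 4634.146ms @ 19/2 + 243.902ms (1/2)
14. 4878.049ms @ 10 + 243.902ms (1/2)
15. 5121.951ms @ 21/2 + 731.707ms (3/2)

note 3 onset = 3/2b = 731.707ms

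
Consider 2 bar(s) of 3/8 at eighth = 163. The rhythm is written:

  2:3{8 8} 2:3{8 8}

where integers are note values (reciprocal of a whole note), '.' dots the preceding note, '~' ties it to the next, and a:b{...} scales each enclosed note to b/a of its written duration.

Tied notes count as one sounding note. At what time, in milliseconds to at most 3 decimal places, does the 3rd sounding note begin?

note 3 onset = 3b = 1104.294ms

1. 0.0ms @ 0 + 552.147ms (3/2)
2. 552.147ms @ 3/2 + 552.147ms (3/2)
3. 1104.294ms @ 3 + 552.147ms (3/2)
4. 1656.442ms @ 9/2 + 552.147ms (3/2)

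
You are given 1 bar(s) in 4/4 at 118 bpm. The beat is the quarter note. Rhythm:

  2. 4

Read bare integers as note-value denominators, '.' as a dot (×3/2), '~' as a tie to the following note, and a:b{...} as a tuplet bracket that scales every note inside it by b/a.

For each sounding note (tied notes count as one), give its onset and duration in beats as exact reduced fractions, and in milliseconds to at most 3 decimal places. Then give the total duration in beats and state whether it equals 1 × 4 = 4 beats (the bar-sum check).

1) 0.0ms=0b +1525.424ms=3b
2) 1525.424ms=3b +508.475ms=1b
Σ=4b of 4 (118bpm 4/4) — PASS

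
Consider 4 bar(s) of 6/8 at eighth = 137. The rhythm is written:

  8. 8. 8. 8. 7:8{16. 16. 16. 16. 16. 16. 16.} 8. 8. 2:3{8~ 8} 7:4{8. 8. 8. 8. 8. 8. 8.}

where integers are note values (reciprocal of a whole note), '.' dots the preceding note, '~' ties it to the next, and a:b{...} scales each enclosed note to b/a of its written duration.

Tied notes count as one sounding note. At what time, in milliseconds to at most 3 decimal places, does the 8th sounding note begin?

note 8 onset = 60/7b = 3753.91ms

1. 0.0ms @ 0 + 656.934ms (3/2)
2. 656.934ms @ 3/2 + 656.934ms (3/2)
3. 1313.869ms @ 3 + 656.934ms (3/2)
4. 1970.803ms @ 9/2 + 656.934ms (3/2)
5. 2627.737ms @ 6 + 375.391ms (6/7)
6. 3003.128ms @ 48/7 + 375.391ms (6/7)
7. 3378.519ms @ 54/7 + 375.391ms (6/7)
8. 3753.91ms @ 60/7 + 375.391ms (6/7)
9. 4129.301ms @ 66/7 + 375.391ms (6/7)
10. 4504.692ms @ 72/7 + 375.391ms (6/7)
11. 4880.083ms @ 78/7 + 375.391ms (6/7)
12. 5255.474ms @ 12 + 656.934ms (3/2)
13. 5912.409ms @ 27/2 + 656.934ms (3/2)
14. 6569.343ms @ 15 + 1313.869ms (3)
15. 7883.212ms @ 18 + 375.391ms (6/7)
16. 8258.603ms @ 132/7 + 375.391ms (6/7)
17. 8633.994ms @ 138/7 + 375.391ms (6/7)
18. 9009.385ms @ 144/7 + 375.391ms (6/7)
19. 9384.776ms @ 150/7 + 375.391ms (6/7)
20. 9760.167ms @ 156/7 + 375.391ms (6/7)
21. 10135.558ms @ 162/7 + 375.391ms (6/7)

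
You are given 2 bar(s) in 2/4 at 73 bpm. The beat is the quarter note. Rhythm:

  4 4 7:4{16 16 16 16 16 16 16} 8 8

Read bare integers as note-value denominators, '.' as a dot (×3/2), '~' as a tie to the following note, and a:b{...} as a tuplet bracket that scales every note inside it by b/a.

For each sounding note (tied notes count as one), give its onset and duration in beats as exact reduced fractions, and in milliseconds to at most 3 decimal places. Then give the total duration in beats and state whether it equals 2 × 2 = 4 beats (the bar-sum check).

1) 0.0ms=0b +821.918ms=1b
2) 821.918ms=1b +821.918ms=1b
3) 1643.836ms=2b +117.417ms=1/7b
4) 1761.252ms=15/7b +117.417ms=1/7b
5) 1878.669ms=16/7b +117.417ms=1/7b
6) 1996.086ms=17/7b +117.417ms=1/7b
7) 2113.503ms=18/7b +117.417ms=1/7b
8) 2230.92ms=19/7b +117.417ms=1/7b
9) 2348.337ms=20/7b +117.417ms=1/7b
10) 2465.753ms=3b +410.959ms=1/2b
11) 2876.712ms=7/2b +410.959ms=1/2b
Σ=4b of 4 (73bpm 2/4) — PASS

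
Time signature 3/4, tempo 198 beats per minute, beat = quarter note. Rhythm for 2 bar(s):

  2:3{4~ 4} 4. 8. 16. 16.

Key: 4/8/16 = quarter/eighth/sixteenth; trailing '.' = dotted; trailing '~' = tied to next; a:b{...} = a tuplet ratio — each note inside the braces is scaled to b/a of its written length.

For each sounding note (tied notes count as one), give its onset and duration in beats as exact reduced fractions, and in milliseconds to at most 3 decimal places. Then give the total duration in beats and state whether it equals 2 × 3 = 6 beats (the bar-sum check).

1) 0.0ms=0b +909.091ms=3b
2) 909.091ms=3b +454.545ms=3/2b
3) 1363.636ms=9/2b +227.273ms=3/4b
4) 1590.909ms=21/4b +113.636ms=3/8b
5) 1704.545ms=45/8b +113.636ms=3/8b
Σ=6b of 6 (198bpm 3/4) — PASS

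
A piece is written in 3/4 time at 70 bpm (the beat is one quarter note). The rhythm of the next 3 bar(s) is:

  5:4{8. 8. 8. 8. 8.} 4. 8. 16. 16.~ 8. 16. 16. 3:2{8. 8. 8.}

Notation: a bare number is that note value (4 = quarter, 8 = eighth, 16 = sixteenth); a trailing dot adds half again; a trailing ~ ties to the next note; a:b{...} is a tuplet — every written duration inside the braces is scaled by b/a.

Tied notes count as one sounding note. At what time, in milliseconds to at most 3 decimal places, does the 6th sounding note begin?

1. 0.0ms @ 0 + 514.286ms (3/5)
2. 514.286ms @ 3/5 + 514.286ms (3/5)
3. 1028.571ms @ 6/5 + 514.286ms (3/5)
4. 1542.857ms @ 9/5 + 514.286ms (3/5)
5. 2057.143ms @ 12/5 + 514.286ms (3/5)
6. 2571.429ms @ 3 + 1285.714ms (3/2)
7. 3857.143ms @ 9/2 + 642.857ms (3/4)
8. 4500.0ms @ 21/4 + 321.429ms (3/8)
9. 4821.429ms @ 45/8 + 964.286ms (9/8)
10. 5785.714ms @ 27/4 + 321.429ms (3/8)
11. 6107.143ms @ 57/8 + 321.429ms (3/8)
12. 6428.571ms @ 15/2 + 428.571ms (1/2)
13. 6857.143ms @ 8 + 428.571ms (1/2)
14. 7285.714ms @ 17/2 + 428.571ms (1/2)

note 6 onset = 3b = 2571.429ms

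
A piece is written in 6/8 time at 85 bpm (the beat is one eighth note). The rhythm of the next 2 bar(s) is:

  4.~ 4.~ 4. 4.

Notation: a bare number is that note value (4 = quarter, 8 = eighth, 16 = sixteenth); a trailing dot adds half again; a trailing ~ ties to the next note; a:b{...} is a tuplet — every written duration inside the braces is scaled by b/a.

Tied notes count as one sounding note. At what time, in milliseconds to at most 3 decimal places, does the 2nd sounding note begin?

1. 0.0ms @ 0 + 6352.941ms (9)
2. 6352.941ms @ 9 + 2117.647ms (3)

note 2 onset = 9b = 6352.941ms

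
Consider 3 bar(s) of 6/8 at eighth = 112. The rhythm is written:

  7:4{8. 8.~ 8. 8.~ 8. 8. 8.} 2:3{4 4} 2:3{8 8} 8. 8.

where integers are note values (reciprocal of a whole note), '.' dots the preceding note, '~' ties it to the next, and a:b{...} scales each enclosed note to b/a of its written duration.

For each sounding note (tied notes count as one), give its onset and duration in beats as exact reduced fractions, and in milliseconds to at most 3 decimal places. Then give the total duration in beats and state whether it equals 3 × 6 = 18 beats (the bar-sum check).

1) 0.0ms=0b +459.184ms=6/7b
2) 459.184ms=6/7b +918.367ms=12/7b
3) 1377.551ms=18/7b +918.367ms=12/7b
4) 2295.918ms=30/7b +459.184ms=6/7b
5) 2755.102ms=36/7b +459.184ms=6/7b
6) 3214.286ms=6b +1607.143ms=3b
7) 4821.429ms=9b +1607.143ms=3b
8) 6428.571ms=12b +803.571ms=3/2b
9) 7232.143ms=27/2b +803.571ms=3/2b
10) 8035.714ms=15b +803.571ms=3/2b
11) 8839.286ms=33/2b +803.571ms=3/2b
Σ=18b of 18 (112bpm 6/8) — PASS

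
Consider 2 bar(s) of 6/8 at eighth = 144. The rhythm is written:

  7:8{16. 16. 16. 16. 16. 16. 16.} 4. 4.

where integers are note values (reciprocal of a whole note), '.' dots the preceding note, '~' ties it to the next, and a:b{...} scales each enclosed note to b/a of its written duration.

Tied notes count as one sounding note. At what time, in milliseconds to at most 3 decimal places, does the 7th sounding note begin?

1. 0.0ms @ 0 + 357.143ms (6/7)
2. 357.143ms @ 6/7 + 357.143ms (6/7)
3. 714.286ms @ 12/7 + 357.143ms (6/7)
4. 1071.429ms @ 18/7 + 357.143ms (6/7)
5. 1428.571ms @ 24/7 + 357.143ms (6/7)
6. 1785.714ms @ 30/7 + 357.143ms (6/7)
7. 2142.857ms @ 36/7 + 357.143ms (6/7)
8. 2500.0ms @ 6 + 1250.0ms (3)
9. 3750.0ms @ 9 + 1250.0ms (3)

note 7 onset = 36/7b = 2142.857ms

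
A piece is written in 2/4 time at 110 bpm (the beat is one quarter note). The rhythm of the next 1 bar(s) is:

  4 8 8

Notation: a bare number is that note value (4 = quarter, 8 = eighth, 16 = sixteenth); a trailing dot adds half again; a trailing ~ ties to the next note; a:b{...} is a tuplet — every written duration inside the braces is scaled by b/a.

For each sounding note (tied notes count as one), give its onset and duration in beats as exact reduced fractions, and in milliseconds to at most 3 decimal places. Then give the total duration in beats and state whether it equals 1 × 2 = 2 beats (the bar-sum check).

1) 0.0ms=0b +545.455ms=1b
2) 545.455ms=1b +272.727ms=1/2b
3) 818.182ms=3/2b +272.727ms=1/2b
Σ=2b of 2 (110bpm 2/4) — PASS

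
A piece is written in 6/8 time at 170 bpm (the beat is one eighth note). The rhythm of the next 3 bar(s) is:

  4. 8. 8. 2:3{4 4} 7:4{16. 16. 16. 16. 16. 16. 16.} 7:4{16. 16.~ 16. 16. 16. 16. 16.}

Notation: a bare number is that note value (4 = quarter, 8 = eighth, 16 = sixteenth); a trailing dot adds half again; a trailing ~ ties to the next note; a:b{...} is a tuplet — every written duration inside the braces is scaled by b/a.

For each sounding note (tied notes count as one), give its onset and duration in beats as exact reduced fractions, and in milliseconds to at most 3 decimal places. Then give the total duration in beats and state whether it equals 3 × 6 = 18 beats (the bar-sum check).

1) 0.0ms=0b +1058.824ms=3b
2) 1058.824ms=3b +529.412ms=3/2b
3) 1588.235ms=9/2b +529.412ms=3/2b
4) 2117.647ms=6b +1058.824ms=3b
5) 3176.471ms=9b +1058.824ms=3b
6) 4235.294ms=12b +151.261ms=3/7b
7) 4386.555ms=87/7b +151.261ms=3/7b
8) 4537.815ms=90/7b +151.261ms=3/7b
9) 4689.076ms=93/7b +151.261ms=3/7b
10) 4840.336ms=96/7b +151.261ms=3/7b
11) 4991.597ms=99/7b +151.261ms=3/7b
12) 5142.857ms=102/7b +151.261ms=3/7b
13) 5294.118ms=15b +151.261ms=3/7b
14) 5445.378ms=108/7b +302.521ms=6/7b
15) 5747.899ms=114/7b +151.261ms=3/7b
16) 5899.16ms=117/7b +151.261ms=3/7b
17) 6050.42ms=120/7b +151.261ms=3/7b
18) 6201.681ms=123/7b +151.261ms=3/7b
Σ=18b of 18 (170bpm 6/8) — PASS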